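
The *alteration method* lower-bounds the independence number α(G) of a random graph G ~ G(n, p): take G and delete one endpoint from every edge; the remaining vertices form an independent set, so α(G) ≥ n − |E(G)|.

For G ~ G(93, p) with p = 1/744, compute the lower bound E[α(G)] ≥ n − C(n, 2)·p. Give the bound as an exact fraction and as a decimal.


E[|E(G)|] = C(93, 2)·p = 4278 · (1/744) = 23/4.
E[α(G)] ≥ n − E[|E(G)|] = 93 − 23/4 = 349/4.
Numerically: ≈ 87.25000.
(This is only a lower bound; the true E[α(G)] may be larger.)

E[α(G)] ≥ 349/4 ≈ 87.25000.


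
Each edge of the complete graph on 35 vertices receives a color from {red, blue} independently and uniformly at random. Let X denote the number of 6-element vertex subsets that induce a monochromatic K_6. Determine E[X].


Let X = Σ_S X_S over the C(35, 6) = 1623160 subsets S of size 6, where X_S = 1 if the K_6 on S is monochromatic.
For a fixed S, the K_6 on S has C(6, 2) = 15 edges. P[all 15 edges red] = (1/2)^15, and likewise for blue, so P[monochromatic] = 2·(1/2)^15 = 2^{1 − 15} = 1/16384.
Summing: E[X] = C(35, 6) · 2^{1 − 15} = 1623160 · 1/16384 = 202895/2048.
Numerically: E[X] ≈ 99.0698.

E[X] = C(35,6)·2^(1−C(6,2)) = 202895/2048 ≈ 99.0698.


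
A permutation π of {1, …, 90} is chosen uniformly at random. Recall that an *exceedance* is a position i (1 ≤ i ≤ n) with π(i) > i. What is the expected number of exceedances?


Write X = Σ_{i=1}^{90} X_i, where X_i = 1_{π(i) > i}.
For each fixed i, π(i) is uniform over {1, …, 90} (marginal of a uniform permutation), so P[π(i) > i] = (n − i)/n. Summing: Σ_{i=1}^{90} (n − i)/n = (0 + 1 + … + 89)/90 = 90(90 − 1)/(2·90) = (90 − 1)/2.
Hence E[X] = Σ_{i=1}^{90} (90 − i)/90 = 89/2 ≈ 44.5000.

E[X] = 89/2 = 44.5000.


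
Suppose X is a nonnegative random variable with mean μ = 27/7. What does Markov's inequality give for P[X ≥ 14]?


μ = E[X] = 27/7, a = 14.
Markov: P[X ≥ 14] ≤ μ/a = (27/7)/14 = 27/98.
Numerically: ≈ 0.275510.
(Since a = 14 > μ = 3.857143, the bound 27/98 is < 1 and informative.)

P[X ≥ 14] ≤ 27/98 ≈ 0.275510.


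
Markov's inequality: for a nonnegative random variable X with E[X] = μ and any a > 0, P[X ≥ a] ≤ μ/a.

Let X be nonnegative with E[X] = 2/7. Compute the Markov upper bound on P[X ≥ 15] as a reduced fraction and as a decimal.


μ = E[X] = 2/7, a = 15.
Markov: P[X ≥ 15] ≤ μ/a = (2/7)/15 = 2/105.
Numerically: ≈ 0.019048.
(Since a = 15 > μ = 0.285714, the bound 2/105 is < 1 and informative.)

P[X ≥ 15] ≤ 2/105 ≈ 0.019048.


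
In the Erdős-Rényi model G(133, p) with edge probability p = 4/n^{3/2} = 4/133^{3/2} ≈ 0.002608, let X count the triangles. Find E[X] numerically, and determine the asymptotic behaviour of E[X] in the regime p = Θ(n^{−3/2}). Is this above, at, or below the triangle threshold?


Number of potential triangles: C(133, 3) = 383306.
Each occurs with probability p³ ≈ (0.002608)³ ≈ 1.773567e-08.
By linearity: E[X] = C(133, 3)·p³ ≈ 383306 · 1.773567e-08 ≈ 0.0068.
Since α = 3/2 > 1, p = c/n^{3/2} = o(1/n) is below the triangle threshold p ~ 1/n. Asymptotically E[X] ~ (c³/6)·n^{3(1−α)} = (4³/6)·n^{-1.5} → 0, so by Markov's inequality G has no triangles w.h.p.

E[X] ≈ 0.0068; in regime p = Θ(1/n^{3/2}) E[X] tends to 0 (below the triangle threshold p ~ 1/n).


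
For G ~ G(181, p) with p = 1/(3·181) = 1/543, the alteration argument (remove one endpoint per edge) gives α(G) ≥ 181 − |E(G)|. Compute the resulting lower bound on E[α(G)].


E[|E(G)|] = C(181, 2)·p = 16290 · (1/543) = 30.
E[α(G)] ≥ n − E[|E(G)|] = 181 − 30 = 151.
Numerically: ≈ 151.000000.
(This is only a lower bound; the true E[α(G)] may be larger.)

E[α(G)] ≥ 151 ≈ 151.000000.


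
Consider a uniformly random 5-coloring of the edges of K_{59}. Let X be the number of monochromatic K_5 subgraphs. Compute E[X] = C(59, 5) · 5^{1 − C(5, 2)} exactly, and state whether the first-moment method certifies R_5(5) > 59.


E[X] = C(59, 5) · 5^{1 − 10} = 5006386 · 5^{−9} = 5006386/1953125.
As a reduced fraction: E[X] = 5006386/1953125 ≈ 2.56327.
Is E[X] < 1? NO.
Since E[X] ≥ 1, the first-moment bound is inconclusive at n = 59; it does NOT by itself certify R_5(5) > 59.

E[X] = 5006386/1953125 ≈ 2.56327; E[X] ≥ 1; first-moment method inconclusive here.


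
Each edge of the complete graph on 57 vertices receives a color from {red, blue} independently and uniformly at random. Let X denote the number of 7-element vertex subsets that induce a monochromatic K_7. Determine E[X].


Let X = Σ_S X_S over the C(57, 7) = 264385836 subsets S of size 7, where X_S = 1 if the K_7 on S is monochromatic.
For a fixed S, the K_7 on S has C(7, 2) = 21 edges. P[all 21 edges red] = (1/2)^21, and likewise for blue, so P[monochromatic] = 2·(1/2)^21 = 2^{1 − 21} = 1/1048576.
By linearity: E[X] = C(57, 7) · 2^{1 − 21} = 264385836 · 1/1048576 = 66096459/262144.
Numerically: E[X] ≈ 252.137981.

E[X] = C(57,7)·2^(1−C(7,2)) = 66096459/262144 ≈ 252.137981.


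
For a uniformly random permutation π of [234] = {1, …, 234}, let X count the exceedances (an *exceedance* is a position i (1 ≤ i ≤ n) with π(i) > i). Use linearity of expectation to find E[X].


Write X = Σ_{i=1}^{234} X_i, where X_i = 1_{π(i) > i}.
For each fixed i, π(i) is uniform over {1, …, 234} (marginal of a uniform permutation), so P[π(i) > i] = (n − i)/n. Summing: Σ_{i=1}^{234} (n − i)/n = (0 + 1 + … + 233)/234 = 234(234 − 1)/(2·234) = (234 − 1)/2.
Hence E[X] = Σ_{i=1}^{234} (234 − i)/234 = 233/2 ≈ 116.500.

E[X] = 233/2 = 116.500.


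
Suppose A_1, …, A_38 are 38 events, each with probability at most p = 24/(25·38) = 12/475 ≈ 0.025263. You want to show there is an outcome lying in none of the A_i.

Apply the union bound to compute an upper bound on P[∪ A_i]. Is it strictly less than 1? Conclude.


Union bound: P[∪_{i=1}^{38} A_i] ≤ Σ_i P[A_i] ≤ 38·p = 38·(12/475) = 24/25.
Numerically: 24/25 ≈ 0.960000.
Is 24/25 < 1? YES.
Since P[∪ A_i] ≤ 24/25 < 1, the complement has P[∩ A_i^c] ≥ 1 − 24/25 = 1/25 > 0, so some outcome avoids every A_i.

38·p = 24/25 ≈ 0.960000; existence CERTIFIED by the union bound.


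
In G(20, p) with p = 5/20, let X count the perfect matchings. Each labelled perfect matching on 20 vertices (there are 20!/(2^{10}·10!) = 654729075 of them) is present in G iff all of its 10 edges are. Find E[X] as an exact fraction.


K_20 has 20!/(2^{10}·10!) = 654729075 labelled perfect matchings.
For each such perfect matching H, let X_H = 1 if all 10 edges of H are present in G. Then P[X_H = 1] = p^{10} = (1/4)^{10} = 1/1048576.
By linearity of expectation: E[X] = Σ_H E[X_H] = 654729075 · p^{10} = 654729075 · 1/1048576 = 654729075/1048576.
Numerically: E[X] ≈ 624.4.

E[X] = 654729075 · (1/4)^{10} = 654729075/1048576 ≈ 624.4.


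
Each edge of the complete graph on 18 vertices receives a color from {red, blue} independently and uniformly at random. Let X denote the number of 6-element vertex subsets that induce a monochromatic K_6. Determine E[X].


Let X = Σ_S X_S over the C(18, 6) = 18564 subsets S of size 6, where X_S = 1 if the K_6 on S is monochromatic.
For a fixed S, the K_6 on S has C(6, 2) = 15 edges. P[all 15 edges red] = (1/2)^15, and likewise for blue, so P[monochromatic] = 2·(1/2)^15 = 2^{1 − 15} = 1/16384.
Summing: E[X] = C(18, 6) · 2^{1 − 15} = 18564 · 1/16384 = 4641/4096.
Numerically: E[X] ≈ 1.133057.

E[X] = C(18,6)·2^(1−C(6,2)) = 4641/4096 ≈ 1.133057.


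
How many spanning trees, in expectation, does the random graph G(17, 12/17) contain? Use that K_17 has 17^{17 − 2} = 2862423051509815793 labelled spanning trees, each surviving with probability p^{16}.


K_17 has 17^{17 − 2} = 2862423051509815793 labelled spanning trees.
For each such spanning tree H, let X_H = 1 if all 16 edges of H are present in G. Then P[X_H = 1] = p^{16} = (12/17)^{16} = 184884258895036416/48661191875666868481.
By linearity: E[X] = Σ_H E[X_H] = 2862423051509815793 · p^{16} = 2862423051509815793 · 184884258895036416/48661191875666868481 = 184884258895036416/17.
Numerically: E[X] ≈ 1.08755e+16.

E[X] = 2862423051509815793 · (12/17)^{16} = 184884258895036416/17 ≈ 1.08755e+16.


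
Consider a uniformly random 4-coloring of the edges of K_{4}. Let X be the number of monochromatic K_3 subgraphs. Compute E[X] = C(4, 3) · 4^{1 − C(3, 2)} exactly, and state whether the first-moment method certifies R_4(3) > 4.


E[X] = C(4, 3) · 4^{1 − 3} = 4 · 4^{−2} = 4/16.
As a reduced fraction: E[X] = 1/4 ≈ 0.250000.
Is E[X] < 1? YES.
Since E[X] < 1, there exists a 4-coloring of K_{4} with no monochromatic K_3; hence R_4(3) > 4.

E[X] = 1/4 ≈ 0.250000; E[X] < 1, so R_4(3) > 4.


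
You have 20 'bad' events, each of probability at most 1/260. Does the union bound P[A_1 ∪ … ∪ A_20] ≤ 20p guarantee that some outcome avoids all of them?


Union bound: P[∪_{i=1}^{20} A_i] ≤ Σ_i P[A_i] ≤ 20·p = 20·(1/260) = 1/13.
Numerically: 1/13 ≈ 0.076923.
Is 1/13 < 1? YES.
Since P[∪ A_i] ≤ 1/13 < 1, the complement has P[∩ A_i^c] ≥ 1 − 1/13 = 12/13 > 0, so some outcome avoids every A_i.

20·p = 1/13 ≈ 0.076923; existence CERTIFIED by the union bound.


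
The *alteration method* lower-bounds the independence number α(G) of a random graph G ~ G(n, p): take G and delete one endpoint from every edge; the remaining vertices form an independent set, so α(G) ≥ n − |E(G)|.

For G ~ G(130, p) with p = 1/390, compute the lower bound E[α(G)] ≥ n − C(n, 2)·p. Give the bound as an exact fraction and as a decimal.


E[|E(G)|] = C(130, 2)·p = 8385 · (1/390) = 43/2.
E[α(G)] ≥ n − E[|E(G)|] = 130 − 43/2 = 217/2.
Numerically: ≈ 108.500.
(This is only a lower bound; the true E[α(G)] may be larger.)

E[α(G)] ≥ 217/2 ≈ 108.500.


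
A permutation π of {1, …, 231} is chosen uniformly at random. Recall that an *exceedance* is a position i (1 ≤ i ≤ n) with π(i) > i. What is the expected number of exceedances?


Write X = Σ_{i=1}^{231} X_i, where X_i = 1_{π(i) > i}.
For each fixed i, π(i) is uniform over {1, …, 231} (marginal of a uniform permutation), so P[π(i) > i] = (n − i)/n. Summing: Σ_{i=1}^{231} (n − i)/n = (0 + 1 + … + 230)/231 = 231(231 − 1)/(2·231) = (231 − 1)/2.
Hence E[X] = Σ_{i=1}^{231} (231 − i)/231 = 115 ≈ 115.000000.

E[X] = 115 = 115.000000.


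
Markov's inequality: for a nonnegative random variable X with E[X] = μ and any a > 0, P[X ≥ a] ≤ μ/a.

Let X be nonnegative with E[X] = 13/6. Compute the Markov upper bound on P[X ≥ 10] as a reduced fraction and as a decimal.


μ = E[X] = 13/6, a = 10.
Markov: P[X ≥ 10] ≤ μ/a = (13/6)/10 = 13/60.
Numerically: ≈ 0.2167.
(Since a = 10 > μ = 2.1667, the bound 13/60 is < 1 and informative.)

P[X ≥ 10] ≤ 13/60 ≈ 0.2167.


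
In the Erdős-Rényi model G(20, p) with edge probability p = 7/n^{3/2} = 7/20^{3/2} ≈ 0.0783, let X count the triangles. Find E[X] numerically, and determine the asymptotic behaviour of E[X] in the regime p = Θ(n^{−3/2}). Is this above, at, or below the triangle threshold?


Number of potential triangles: C(20, 3) = 1140.
Each occurs with probability p³ ≈ (0.0783)³ ≈ 4.79357e-04.
By linearity: E[X] = C(20, 3)·p³ ≈ 1140 · 4.79357e-04 ≈ 0.546.
Since α = 3/2 > 1, p = c/n^{3/2} = o(1/n) is below the triangle threshold p ~ 1/n. Asymptotically E[X] ~ (c³/6)·n^{3(1−α)} = (7³/6)·n^{-1.5} → 0, so by Markov's inequality G has no triangles w.h.p.

E[X] ≈ 0.546; in regime p = Θ(1/n^{3/2}) E[X] tends to 0 (below the triangle threshold p ~ 1/n).


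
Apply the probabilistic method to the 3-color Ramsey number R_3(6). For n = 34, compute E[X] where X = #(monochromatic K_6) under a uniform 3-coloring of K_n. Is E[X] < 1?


E[X] = C(34, 6) · 3^{1 − 15} = 1344904 · 3^{−14} = 1344904/4782969.
As a reduced fraction: E[X] = 1344904/4782969 ≈ 0.2811860.
Is E[X] < 1? YES.
Since E[X] < 1, there exists a 3-coloring of K_{34} with no monochromatic K_6; hence R_3(6) > 34.

E[X] = 1344904/4782969 ≈ 0.2811860; E[X] < 1, so R_3(6) > 34.


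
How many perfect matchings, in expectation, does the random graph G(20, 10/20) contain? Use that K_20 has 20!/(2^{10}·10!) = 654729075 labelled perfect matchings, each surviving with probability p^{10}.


K_20 has 20!/(2^{10}·10!) = 654729075 labelled perfect matchings.
For each such perfect matching H, let X_H = 1 if all 10 edges of H are present in G. Then P[X_H = 1] = p^{10} = (1/2)^{10} = 1/1024.
By linearity: E[X] = Σ_H E[X_H] = 654729075 · p^{10} = 654729075 · 1/1024 = 654729075/1024.
Numerically: E[X] ≈ 6.39e+05.

E[X] = 654729075 · (1/2)^{10} = 654729075/1024 ≈ 6.39e+05.


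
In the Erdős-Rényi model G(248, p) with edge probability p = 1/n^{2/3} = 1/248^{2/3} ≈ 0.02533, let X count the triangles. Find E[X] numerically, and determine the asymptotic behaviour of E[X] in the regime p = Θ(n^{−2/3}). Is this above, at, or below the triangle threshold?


Number of potential triangles: C(248, 3) = 2511496.
Each occurs with probability p³ ≈ (0.02533)³ ≈ 1.625911e-05.
By linearity: E[X] = C(248, 3)·p³ ≈ 2511496 · 1.625911e-05 ≈ 40.8347.
Since α = 2/3 < 1, p = c/n^{2/3} ≫ 1/n is above the triangle threshold p ~ 1/n. Asymptotically E[X] ~ (c³/6)·n^{3(1−α)} = (1³/6)·n^{1} → ∞; triangles are abundant w.h.p.

E[X] ≈ 40.8347; in regime p = Θ(1/n^{2/3}) E[X] diverges (above the triangle threshold p ~ 1/n).


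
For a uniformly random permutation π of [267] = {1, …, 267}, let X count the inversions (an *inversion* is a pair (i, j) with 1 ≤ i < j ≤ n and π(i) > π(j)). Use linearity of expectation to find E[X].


Write X = Σ X_I over the C(267, 2) = 35511 pairs i < j, with X_I the indicator of one inversion.
There are 35511 indicators.
For each fixed pair i < j, the values π(i) and π(j) are two distinct elements of {1, …, 267} in uniformly random order; by symmetry P[π(i) > π(j)] = 1/2.
By linearity: E[X] = 35511 · (1/2) = C(267, 2) · (1/2) = 35511/2 = 35511/2 ≈ 17755.500000.

E[X] = 35511/2 = 17755.500000.


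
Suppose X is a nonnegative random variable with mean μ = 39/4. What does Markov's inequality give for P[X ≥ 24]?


μ = E[X] = 39/4, a = 24.
Markov: P[X ≥ 24] ≤ μ/a = (39/4)/24 = 13/32.
Numerically: ≈ 0.40625.
(Since a = 24 > μ = 9.75000, the bound 13/32 is < 1 and informative.)

P[X ≥ 24] ≤ 13/32 ≈ 0.40625.


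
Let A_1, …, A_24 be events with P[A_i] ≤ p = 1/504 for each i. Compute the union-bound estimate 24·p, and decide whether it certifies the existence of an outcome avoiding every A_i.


Union bound: P[∪_{i=1}^{24} A_i] ≤ Σ_i P[A_i] ≤ 24·p = 24·(1/504) = 1/21.
Numerically: 1/21 ≈ 0.04762.
Is 1/21 < 1? YES.
Since P[∪ A_i] ≤ 1/21 < 1, the complement has P[∩ A_i^c] ≥ 1 − 1/21 = 20/21 > 0, so some outcome avoids every A_i.

24·p = 1/21 ≈ 0.04762; existence CERTIFIED by the union bound.


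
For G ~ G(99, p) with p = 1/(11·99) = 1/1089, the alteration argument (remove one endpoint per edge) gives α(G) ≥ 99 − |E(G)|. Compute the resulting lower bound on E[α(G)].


E[|E(G)|] = C(99, 2)·p = 4851 · (1/1089) = 49/11.
E[α(G)] ≥ n − E[|E(G)|] = 99 − 49/11 = 1040/11.
Numerically: ≈ 94.545455.
(This is only a lower bound; the true E[α(G)] may be larger.)

E[α(G)] ≥ 1040/11 ≈ 94.545455.


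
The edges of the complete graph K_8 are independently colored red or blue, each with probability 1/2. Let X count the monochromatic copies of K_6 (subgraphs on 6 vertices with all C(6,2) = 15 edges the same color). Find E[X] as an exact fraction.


Let X = Σ_S X_S over the C(8, 6) = 28 subsets S of size 6, where X_S = 1 if the K_6 on S is monochromatic.
For a fixed S, the K_6 on S has C(6, 2) = 15 edges. P[all 15 edges red] = (1/2)^15, and likewise for blue, so P[monochromatic] = 2·(1/2)^15 = 2^{1 − 15} = 1/16384.
Summing: E[X] = C(8, 6) · 2^{1 − 15} = 28 · 1/16384 = 7/4096.
Numerically: E[X] ≈ 0.0017.

E[X] = C(8,6)·2^(1−C(6,2)) = 7/4096 ≈ 0.0017.


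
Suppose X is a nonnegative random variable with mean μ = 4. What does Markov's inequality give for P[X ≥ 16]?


μ = E[X] = 4, a = 16.
Markov: P[X ≥ 16] ≤ μ/a = (4)/16 = 1/4.
Numerically: ≈ 0.25000.
(Since a = 16 > μ = 4.00000, the bound 1/4 is < 1 and informative.)

P[X ≥ 16] ≤ 1/4 ≈ 0.25000.


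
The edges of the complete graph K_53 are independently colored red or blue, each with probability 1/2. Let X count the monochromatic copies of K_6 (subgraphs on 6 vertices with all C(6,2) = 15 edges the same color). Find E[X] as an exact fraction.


Let X = Σ_S X_S over the C(53, 6) = 22957480 subsets S of size 6, where X_S = 1 if the K_6 on S is monochromatic.
For a fixed S, the K_6 on S has C(6, 2) = 15 edges. P[all 15 edges red] = (1/2)^15, and likewise for blue, so P[monochromatic] = 2·(1/2)^15 = 2^{1 − 15} = 1/16384.
By linearity of expectation: E[X] = C(53, 6) · 2^{1 − 15} = 22957480 · 1/16384 = 2869685/2048.
Numerically: E[X] ≈ 1401.213.

E[X] = C(53,6)·2^(1−C(6,2)) = 2869685/2048 ≈ 1401.213.


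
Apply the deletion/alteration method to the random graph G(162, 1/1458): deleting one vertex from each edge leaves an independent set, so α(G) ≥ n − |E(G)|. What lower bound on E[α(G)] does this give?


E[|E(G)|] = C(162, 2)·p = 13041 · (1/1458) = 161/18.
E[α(G)] ≥ n − E[|E(G)|] = 162 − 161/18 = 2755/18.
Numerically: ≈ 153.056.
(This is only a lower bound; the true E[α(G)] may be larger.)

E[α(G)] ≥ 2755/18 ≈ 153.056.


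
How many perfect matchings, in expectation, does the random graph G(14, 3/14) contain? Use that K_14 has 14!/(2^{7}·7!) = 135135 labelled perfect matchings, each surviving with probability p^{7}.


K_14 has 14!/(2^{7}·7!) = 135135 labelled perfect matchings.
For each such perfect matching H, let X_H = 1 if all 7 edges of H are present in G. Then P[X_H = 1] = p^{7} = (3/14)^{7} = 2187/105413504.
By linearity of expectation: E[X] = Σ_H E[X_H] = 135135 · p^{7} = 135135 · 2187/105413504 = 42220035/15059072.
Numerically: E[X] ≈ 2.8036.

E[X] = 135135 · (3/14)^{7} = 42220035/15059072 ≈ 2.8036.


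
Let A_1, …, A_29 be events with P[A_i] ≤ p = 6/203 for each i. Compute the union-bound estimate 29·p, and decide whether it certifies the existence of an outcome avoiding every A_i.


Union bound: P[∪_{i=1}^{29} A_i] ≤ Σ_i P[A_i] ≤ 29·p = 29·(6/203) = 6/7.
Numerically: 6/7 ≈ 0.857143.
Is 6/7 < 1? YES.
Since P[∪ A_i] ≤ 6/7 < 1, the complement has P[∩ A_i^c] ≥ 1 − 6/7 = 1/7 > 0, so some outcome avoids every A_i.

29·p = 6/7 ≈ 0.857143; existence CERTIFIED by the union bound.


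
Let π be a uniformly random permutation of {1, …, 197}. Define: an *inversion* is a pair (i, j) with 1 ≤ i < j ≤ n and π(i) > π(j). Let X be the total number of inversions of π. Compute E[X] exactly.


Write X = Σ X_I over the C(197, 2) = 19306 pairs i < j, with X_I the indicator of one inversion.
There are 19306 indicators.
For each fixed pair i < j, the values π(i) and π(j) are two distinct elements of {1, …, 197} in uniformly random order; by symmetry P[π(i) > π(j)] = 1/2.
By linearity: E[X] = 19306 · (1/2) = C(197, 2) · (1/2) = 19306/2 = 9653 ≈ 9653.0000.

E[X] = 9653 = 9653.0000.


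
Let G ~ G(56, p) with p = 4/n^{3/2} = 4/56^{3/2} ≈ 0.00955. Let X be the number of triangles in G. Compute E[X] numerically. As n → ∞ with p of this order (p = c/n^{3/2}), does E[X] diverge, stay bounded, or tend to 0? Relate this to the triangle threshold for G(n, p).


Number of potential triangles: C(56, 3) = 27720.
Each occurs with probability p³ ≈ (0.00955)³ ≈ 8.69629e-07.
By linearity: E[X] = C(56, 3)·p³ ≈ 27720 · 8.69629e-07 ≈ 0.024.
Since α = 3/2 > 1, p = c/n^{3/2} = o(1/n) is below the triangle threshold p ~ 1/n. Asymptotically E[X] ~ (c³/6)·n^{3(1−α)} = (4³/6)·n^{-1.5} → 0, so by Markov's inequality G has no triangles w.h.p.

E[X] ≈ 0.024; in regime p = Θ(1/n^{3/2}) E[X] tends to 0 (below the triangle threshold p ~ 1/n).


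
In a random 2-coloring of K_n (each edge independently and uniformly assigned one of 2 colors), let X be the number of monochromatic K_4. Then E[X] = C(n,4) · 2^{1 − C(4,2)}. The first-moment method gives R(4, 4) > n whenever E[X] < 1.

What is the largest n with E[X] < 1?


We need C(n, 4) · 2^{1 − 6} < 1, i.e. C(n, 4) < 2^{6 − 1} = 32.
Check values of n near the boundary:
  n = 4: C(4, 4) = 1; 1 < 32? YES
  n = 5: C(5, 4) = 5; 5 < 32? YES
  n = 6: C(6, 4) = 15; 15 < 32? YES
  n = 7: C(7, 4) = 35; 35 < 32? NO
  n = 8: C(8, 4) = 70; 70 < 32? NO
  n = 9: C(9, 4) = 126; 126 < 32? NO
The largest n with C(n, 4) < 32 is n = 6 (where E[X] = 15/32 ≈ 0.4687500). Hence R(4, 4) > 6, i.e. R(4, 4) ≥ 7.

Largest n = 6; hence R(4, 4) > 6.


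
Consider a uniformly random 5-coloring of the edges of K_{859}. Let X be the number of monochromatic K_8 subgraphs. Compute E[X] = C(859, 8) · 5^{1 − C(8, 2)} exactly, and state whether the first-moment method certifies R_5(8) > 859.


E[X] = C(859, 8) · 5^{1 − 28} = 7115855595170747139 · 5^{−27} = 7115855595170747139/7450580596923828125.
As a reduced fraction: E[X] = 7115855595170747139/7450580596923828125 ≈ 0.9550740.
Is E[X] < 1? YES.
Since E[X] < 1, there exists a 5-coloring of K_{859} with no monochromatic K_8; hence R_5(8) > 859.

E[X] = 7115855595170747139/7450580596923828125 ≈ 0.9550740; E[X] < 1, so R_5(8) > 859.


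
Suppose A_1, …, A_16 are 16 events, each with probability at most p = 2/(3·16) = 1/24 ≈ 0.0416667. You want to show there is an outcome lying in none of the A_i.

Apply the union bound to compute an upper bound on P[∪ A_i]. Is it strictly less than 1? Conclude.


Union bound: P[∪_{i=1}^{16} A_i] ≤ Σ_i P[A_i] ≤ 16·p = 16·(1/24) = 2/3.
Numerically: 2/3 ≈ 0.6666667.
Is 2/3 < 1? YES.
Since P[∪ A_i] ≤ 2/3 < 1, the complement has P[∩ A_i^c] ≥ 1 − 2/3 = 1/3 > 0, so some outcome avoids every A_i.

16·p = 2/3 ≈ 0.6666667; existence CERTIFIED by the union bound.


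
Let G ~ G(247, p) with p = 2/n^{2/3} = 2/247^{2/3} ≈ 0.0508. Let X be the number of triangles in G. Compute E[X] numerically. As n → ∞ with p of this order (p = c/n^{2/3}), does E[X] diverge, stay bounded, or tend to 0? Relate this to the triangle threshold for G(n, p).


Number of potential triangles: C(247, 3) = 2481115.
Each occurs with probability p³ ≈ (0.0508)³ ≈ 1.31128e-04.
By linearity: E[X] = C(247, 3)·p³ ≈ 2481115 · 1.31128e-04 ≈ 325.344.
Since α = 2/3 < 1, p = c/n^{2/3} ≫ 1/n is above the triangle threshold p ~ 1/n. Asymptotically E[X] ~ (c³/6)·n^{3(1−α)} = (2³/6)·n^{1} → ∞; triangles are abundant w.h.p.

E[X] ≈ 325.344; in regime p = Θ(1/n^{2/3}) E[X] diverges (above the triangle threshold p ~ 1/n).


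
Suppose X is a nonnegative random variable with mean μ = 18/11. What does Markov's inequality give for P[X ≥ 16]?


μ = E[X] = 18/11, a = 16.
Markov: P[X ≥ 16] ≤ μ/a = (18/11)/16 = 9/88.
Numerically: ≈ 0.102273.
(Since a = 16 > μ = 1.636364, the bound 9/88 is < 1 and informative.)

P[X ≥ 16] ≤ 9/88 ≈ 0.102273.


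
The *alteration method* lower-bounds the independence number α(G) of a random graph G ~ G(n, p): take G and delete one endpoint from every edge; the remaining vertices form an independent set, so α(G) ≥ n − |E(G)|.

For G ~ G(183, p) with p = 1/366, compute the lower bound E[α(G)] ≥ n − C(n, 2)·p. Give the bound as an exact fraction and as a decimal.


E[|E(G)|] = C(183, 2)·p = 16653 · (1/366) = 91/2.
E[α(G)] ≥ n − E[|E(G)|] = 183 − 91/2 = 275/2.
Numerically: ≈ 137.50000.
(This is only a lower bound; the true E[α(G)] may be larger.)

E[α(G)] ≥ 275/2 ≈ 137.50000.


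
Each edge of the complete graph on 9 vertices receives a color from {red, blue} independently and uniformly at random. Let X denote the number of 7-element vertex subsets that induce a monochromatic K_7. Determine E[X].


Let X = Σ_S X_S over the C(9, 7) = 36 subsets S of size 7, where X_S = 1 if the K_7 on S is monochromatic.
For a fixed S, the K_7 on S has C(7, 2) = 21 edges. P[all 21 edges red] = (1/2)^21, and likewise for blue, so P[monochromatic] = 2·(1/2)^21 = 2^{1 − 21} = 1/1048576.
By linearity of expectation: E[X] = C(9, 7) · 2^{1 − 21} = 36 · 1/1048576 = 9/262144.
Numerically: E[X] ≈ 0.000034.

E[X] = C(9,7)·2^(1−C(7,2)) = 9/262144 ≈ 0.000034.


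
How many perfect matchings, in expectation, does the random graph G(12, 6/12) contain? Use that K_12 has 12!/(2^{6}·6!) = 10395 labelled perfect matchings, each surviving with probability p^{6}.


K_12 has 12!/(2^{6}·6!) = 10395 labelled perfect matchings.
For each such perfect matching H, let X_H = 1 if all 6 edges of H are present in G. Then P[X_H = 1] = p^{6} = (1/2)^{6} = 1/64.
By linearity of expectation: E[X] = Σ_H E[X_H] = 10395 · p^{6} = 10395 · 1/64 = 10395/64.
Numerically: E[X] ≈ 162.42.

E[X] = 10395 · (1/2)^{6} = 10395/64 ≈ 162.42.


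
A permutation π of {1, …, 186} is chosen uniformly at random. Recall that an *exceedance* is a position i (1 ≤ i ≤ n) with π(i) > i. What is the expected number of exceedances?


Write X = Σ_{i=1}^{186} X_i, where X_i = 1_{π(i) > i}.
For each fixed i, π(i) is uniform over {1, …, 186} (marginal of a uniform permutation), so P[π(i) > i] = (n − i)/n. Summing: Σ_{i=1}^{186} (n − i)/n = (0 + 1 + … + 185)/186 = 186(186 − 1)/(2·186) = (186 − 1)/2.
Hence E[X] = Σ_{i=1}^{186} (186 − i)/186 = 185/2 ≈ 92.50000.

E[X] = 185/2 = 92.50000.


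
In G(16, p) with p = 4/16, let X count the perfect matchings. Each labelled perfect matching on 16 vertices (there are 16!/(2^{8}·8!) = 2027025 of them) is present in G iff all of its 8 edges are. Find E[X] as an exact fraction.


K_16 has 16!/(2^{8}·8!) = 2027025 labelled perfect matchings.
For each such perfect matching H, let X_H = 1 if all 8 edges of H are present in G. Then P[X_H = 1] = p^{8} = (1/4)^{8} = 1/65536.
By linearity of expectation: E[X] = Σ_H E[X_H] = 2027025 · p^{8} = 2027025 · 1/65536 = 2027025/65536.
Numerically: E[X] ≈ 30.9299.

E[X] = 2027025 · (1/4)^{8} = 2027025/65536 ≈ 30.9299.


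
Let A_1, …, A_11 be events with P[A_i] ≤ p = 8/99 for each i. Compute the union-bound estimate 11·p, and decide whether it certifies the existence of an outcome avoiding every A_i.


Union bound: P[∪_{i=1}^{11} A_i] ≤ Σ_i P[A_i] ≤ 11·p = 11·(8/99) = 8/9.
Numerically: 8/9 ≈ 0.8889.
Is 8/9 < 1? YES.
Since P[∪ A_i] ≤ 8/9 < 1, the complement has P[∩ A_i^c] ≥ 1 − 8/9 = 1/9 > 0, so some outcome avoids every A_i.

11·p = 8/9 ≈ 0.8889; existence CERTIFIED by the union bound.


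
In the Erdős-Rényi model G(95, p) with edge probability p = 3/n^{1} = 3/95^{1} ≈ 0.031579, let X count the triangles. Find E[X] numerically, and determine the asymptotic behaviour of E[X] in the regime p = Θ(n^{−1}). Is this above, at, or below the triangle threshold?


Number of potential triangles: C(95, 3) = 138415.
Each occurs with probability p³ ≈ (0.031579)³ ≈ 3.1491471e-05.
By linearity: E[X] = C(95, 3)·p³ ≈ 138415 · 3.1491471e-05 ≈ 4.35889.
Here α = 1, so p = 3/n is exactly at the triangle threshold p ~ 1/n. Asymptotically E[X] → c³/6 = 3³/6 = 9/2 ≈ 4.50000, a bounded constant. In this regime the triangle count is asymptotically Poisson(c³/6).

E[X] ≈ 4.35889; in regime p = Θ(1/n^{1}) E[X] stays bounded (at the triangle threshold p ~ 1/n).


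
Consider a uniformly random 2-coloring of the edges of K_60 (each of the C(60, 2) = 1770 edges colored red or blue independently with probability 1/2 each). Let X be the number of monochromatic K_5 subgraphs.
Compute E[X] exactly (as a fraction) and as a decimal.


Let X = Σ_S X_S over the C(60, 5) = 5461512 subsets S of size 5, where X_S = 1 if the K_5 on S is monochromatic.
For a fixed S, the K_5 on S has C(5, 2) = 10 edges. P[all 10 edges red] = (1/2)^10, and likewise for blue, so P[monochromatic] = 2·(1/2)^10 = 2^{1 − 10} = 1/512.
By linearity: E[X] = C(60, 5) · 2^{1 − 10} = 5461512 · 1/512 = 682689/64.
Numerically: E[X] ≈ 10667.015625.

E[X] = C(60,5)·2^(1−C(5,2)) = 682689/64 ≈ 10667.015625.


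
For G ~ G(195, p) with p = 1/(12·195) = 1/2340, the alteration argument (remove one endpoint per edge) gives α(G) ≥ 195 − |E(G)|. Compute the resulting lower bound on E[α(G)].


E[|E(G)|] = C(195, 2)·p = 18915 · (1/2340) = 97/12.
E[α(G)] ≥ n − E[|E(G)|] = 195 − 97/12 = 2243/12.
Numerically: ≈ 186.916667.
(This is only a lower bound; the true E[α(G)] may be larger.)

E[α(G)] ≥ 2243/12 ≈ 186.916667.


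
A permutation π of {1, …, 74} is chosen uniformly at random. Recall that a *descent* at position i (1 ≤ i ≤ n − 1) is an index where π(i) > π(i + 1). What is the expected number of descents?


Write X = Σ X_I over i = 1, …, 73, with X_I the indicator of one descent.
There are 73 indicators.
For each fixed i, the pair (π(i), π(i+1)) is a uniformly random ordered pair of distinct values from {1, …, 74}; by symmetry P[π(i) > π(i+1)] = 1/2.
By linearity: E[X] = 73 · (1/2) = (74 − 1) · (1/2) = 73/2 ≈ 36.5000.

E[X] = 73/2 = 36.5000.


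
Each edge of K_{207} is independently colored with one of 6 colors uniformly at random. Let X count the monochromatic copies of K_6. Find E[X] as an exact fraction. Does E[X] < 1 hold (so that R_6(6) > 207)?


E[X] = C(207, 6) · 6^{1 − 15} = 101563230237 · 6^{−14} = 101563230237/78364164096.
As a reduced fraction: E[X] = 33854410079/26121388032 ≈ 1.2960418.
Is E[X] < 1? NO.
Since E[X] ≥ 1, the first-moment bound is inconclusive at n = 207; it does NOT by itself certify R_6(6) > 207.

E[X] = 33854410079/26121388032 ≈ 1.2960418; E[X] ≥ 1; first-moment method inconclusive here.


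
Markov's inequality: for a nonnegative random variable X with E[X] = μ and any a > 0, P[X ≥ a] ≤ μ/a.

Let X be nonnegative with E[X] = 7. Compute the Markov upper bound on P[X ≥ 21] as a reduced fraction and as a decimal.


μ = E[X] = 7, a = 21.
Markov: P[X ≥ 21] ≤ μ/a = (7)/21 = 1/3.
Numerically: ≈ 0.3333.
(Since a = 21 > μ = 7.0000, the bound 1/3 is < 1 and informative.)

P[X ≥ 21] ≤ 1/3 ≈ 0.3333.


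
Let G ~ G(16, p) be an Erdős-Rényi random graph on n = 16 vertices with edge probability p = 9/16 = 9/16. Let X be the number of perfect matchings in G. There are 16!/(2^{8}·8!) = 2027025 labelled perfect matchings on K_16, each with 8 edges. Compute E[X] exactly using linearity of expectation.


K_16 has 16!/(2^{8}·8!) = 2027025 labelled perfect matchings.
For each such perfect matching H, let X_H = 1 if all 8 edges of H are present in G. Then P[X_H = 1] = p^{8} = (9/16)^{8} = 43046721/4294967296.
By linearity of expectation: E[X] = Σ_H E[X_H] = 2027025 · p^{8} = 2027025 · 43046721/4294967296 = 87256779635025/4294967296.
Numerically: E[X] ≈ 2.03e+04.

E[X] = 2027025 · (9/16)^{8} = 87256779635025/4294967296 ≈ 2.03e+04.


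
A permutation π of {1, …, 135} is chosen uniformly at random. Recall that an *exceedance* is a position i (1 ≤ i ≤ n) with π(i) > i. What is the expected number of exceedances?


Write X = Σ_{i=1}^{135} X_i, where X_i = 1_{π(i) > i}.
For each fixed i, π(i) is uniform over {1, …, 135} (marginal of a uniform permutation), so P[π(i) > i] = (n − i)/n. Summing: Σ_{i=1}^{135} (n − i)/n = (0 + 1 + … + 134)/135 = 135(135 − 1)/(2·135) = (135 − 1)/2.
Hence E[X] = Σ_{i=1}^{135} (135 − i)/135 = 67 ≈ 67.000.

E[X] = 67 = 67.000.


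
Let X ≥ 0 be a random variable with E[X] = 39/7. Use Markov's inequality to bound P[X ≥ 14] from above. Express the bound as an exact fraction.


μ = E[X] = 39/7, a = 14.
Markov: P[X ≥ 14] ≤ μ/a = (39/7)/14 = 39/98.
Numerically: ≈ 0.3980.
(Since a = 14 > μ = 5.5714, the bound 39/98 is < 1 and informative.)

P[X ≥ 14] ≤ 39/98 ≈ 0.3980.


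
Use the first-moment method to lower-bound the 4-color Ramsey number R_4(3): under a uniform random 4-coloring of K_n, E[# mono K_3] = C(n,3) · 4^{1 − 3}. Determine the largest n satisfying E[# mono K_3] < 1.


We need C(n, 3) · 4^{1 − 3} < 1, i.e. C(n, 3) < 4^{3 − 1} = 16.
Check values of n near the boundary:
  n = 4: C(4, 3) = 4; 4 < 16? YES
  n = 5: C(5, 3) = 10; 10 < 16? YES
  n = 6: C(6, 3) = 20; 20 < 16? NO
  n = 7: C(7, 3) = 35; 35 < 16? NO
  n = 8: C(8, 3) = 56; 56 < 16? NO
The largest n with C(n, 3) < 16 is n = 5 (where E[X] = 5/8 ≈ 0.625). Hence R_4(3) > 5, i.e. R_4(3) ≥ 6.

Largest n = 5; hence R_4(3) > 5.


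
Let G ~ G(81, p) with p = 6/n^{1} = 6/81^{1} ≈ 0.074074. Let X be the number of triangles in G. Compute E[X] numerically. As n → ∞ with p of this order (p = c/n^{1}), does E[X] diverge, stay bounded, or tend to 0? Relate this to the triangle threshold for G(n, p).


Number of potential triangles: C(81, 3) = 85320.
Each occurs with probability p³ ≈ (0.074074)³ ≈ 4.0644211e-04.
By linearity: E[X] = C(81, 3)·p³ ≈ 85320 · 4.0644211e-04 ≈ 34.67764.
Here α = 1, so p = 6/n is exactly at the triangle threshold p ~ 1/n. Asymptotically E[X] → c³/6 = 6³/6 = 36 ≈ 36.00000, a bounded constant. In this regime the triangle count is asymptotically Poisson(c³/6).

E[X] ≈ 34.67764; in regime p = Θ(1/n^{1}) E[X] stays bounded (at the triangle threshold p ~ 1/n).


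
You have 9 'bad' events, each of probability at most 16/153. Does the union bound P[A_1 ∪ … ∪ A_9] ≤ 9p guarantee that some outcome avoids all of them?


Union bound: P[∪_{i=1}^{9} A_i] ≤ Σ_i P[A_i] ≤ 9·p = 9·(16/153) = 16/17.
Numerically: 16/17 ≈ 0.94118.
Is 16/17 < 1? YES.
Since P[∪ A_i] ≤ 16/17 < 1, the complement has P[∩ A_i^c] ≥ 1 − 16/17 = 1/17 > 0, so some outcome avoids every A_i.

9·p = 16/17 ≈ 0.94118; existence CERTIFIED by the union bound.


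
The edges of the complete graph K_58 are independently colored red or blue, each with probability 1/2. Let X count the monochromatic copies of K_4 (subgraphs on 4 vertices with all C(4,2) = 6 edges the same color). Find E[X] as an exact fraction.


Let X = Σ_S X_S over the C(58, 4) = 424270 subsets S of size 4, where X_S = 1 if the K_4 on S is monochromatic.
For a fixed S, the K_4 on S has C(4, 2) = 6 edges. P[all 6 edges red] = (1/2)^6, and likewise for blue, so P[monochromatic] = 2·(1/2)^6 = 2^{1 − 6} = 1/32.
Summing: E[X] = C(58, 4) · 2^{1 − 6} = 424270 · 1/32 = 212135/16.
Numerically: E[X] ≈ 13258.4375.

E[X] = C(58,4)·2^(1−C(4,2)) = 212135/16 ≈ 13258.4375.


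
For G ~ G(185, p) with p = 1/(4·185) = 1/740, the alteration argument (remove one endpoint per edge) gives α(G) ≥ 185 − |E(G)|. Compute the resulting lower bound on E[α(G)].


E[|E(G)|] = C(185, 2)·p = 17020 · (1/740) = 23.
E[α(G)] ≥ n − E[|E(G)|] = 185 − 23 = 162.
Numerically: ≈ 162.0000.
(This is only a lower bound; the true E[α(G)] may be larger.)

E[α(G)] ≥ 162 ≈ 162.0000.


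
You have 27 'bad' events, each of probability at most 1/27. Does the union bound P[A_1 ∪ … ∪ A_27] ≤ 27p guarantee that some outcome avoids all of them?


Union bound: P[∪_{i=1}^{27} A_i] ≤ Σ_i P[A_i] ≤ 27·p = 27·(1/27) = 1.
Numerically: 1 ≈ 1.00000.
Is 1 < 1? NO.
Since the bound 1 is ≥ 1, the union bound is uninformative here; it does NOT by itself certify existence.

27·p = 1 ≈ 1.00000; existence NOT certified by the union bound.


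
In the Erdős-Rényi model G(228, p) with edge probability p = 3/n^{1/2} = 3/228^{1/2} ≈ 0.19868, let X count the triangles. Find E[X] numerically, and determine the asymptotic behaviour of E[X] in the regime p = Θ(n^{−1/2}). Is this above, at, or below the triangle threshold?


Number of potential triangles: C(228, 3) = 1949476.
Each occurs with probability p³ ≈ (0.19868)³ ≈ 7.84262580e-03.
By linearity: E[X] = C(228, 3)·p³ ≈ 1949476 · 7.84262580e-03 ≈ 15289.010771.
Since α = 1/2 < 1, p = c/n^{1/2} ≫ 1/n is above the triangle threshold p ~ 1/n. Asymptotically E[X] ~ (c³/6)·n^{3(1−α)} = (3³/6)·n^{1.5} → ∞; triangles are abundant w.h.p.

E[X] ≈ 15289.010771; in regime p = Θ(1/n^{1/2}) E[X] diverges (above the triangle threshold p ~ 1/n).


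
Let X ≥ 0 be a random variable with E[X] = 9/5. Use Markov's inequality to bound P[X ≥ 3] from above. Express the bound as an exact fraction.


μ = E[X] = 9/5, a = 3.
Markov: P[X ≥ 3] ≤ μ/a = (9/5)/3 = 3/5.
Numerically: ≈ 0.6000.
(Since a = 3 > μ = 1.8000, the bound 3/5 is < 1 and informative.)

P[X ≥ 3] ≤ 3/5 ≈ 0.6000.


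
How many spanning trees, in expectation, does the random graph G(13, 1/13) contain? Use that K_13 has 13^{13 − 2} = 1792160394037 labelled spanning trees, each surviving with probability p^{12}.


K_13 has 13^{13 − 2} = 1792160394037 labelled spanning trees.
For each such spanning tree H, let X_H = 1 if all 12 edges of H are present in G. Then P[X_H = 1] = p^{12} = (1/13)^{12} = 1/23298085122481.
By linearity: E[X] = Σ_H E[X_H] = 1792160394037 · p^{12} = 1792160394037 · 1/23298085122481 = 1/13.
Numerically: E[X] ≈ 0.0769.

E[X] = 1792160394037 · (1/13)^{12} = 1/13 ≈ 0.0769.


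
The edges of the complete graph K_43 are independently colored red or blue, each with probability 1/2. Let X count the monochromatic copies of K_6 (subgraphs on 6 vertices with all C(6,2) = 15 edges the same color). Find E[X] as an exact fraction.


Let X = Σ_S X_S over the C(43, 6) = 6096454 subsets S of size 6, where X_S = 1 if the K_6 on S is monochromatic.
For a fixed S, the K_6 on S has C(6, 2) = 15 edges. P[all 15 edges red] = (1/2)^15, and likewise for blue, so P[monochromatic] = 2·(1/2)^15 = 2^{1 − 15} = 1/16384.
By linearity of expectation: E[X] = C(43, 6) · 2^{1 − 15} = 6096454 · 1/16384 = 3048227/8192.
Numerically: E[X] ≈ 372.09802.

E[X] = C(43,6)·2^(1−C(6,2)) = 3048227/8192 ≈ 372.09802.


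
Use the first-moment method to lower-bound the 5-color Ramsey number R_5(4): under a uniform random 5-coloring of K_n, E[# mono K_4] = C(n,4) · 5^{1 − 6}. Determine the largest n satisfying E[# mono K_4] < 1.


We need C(n, 4) · 5^{1 − 6} < 1, i.e. C(n, 4) < 5^{6 − 1} = 3125.
Check values of n near the boundary:
  n = 14: C(14, 4) = 1001; 1001 < 3125? YES
  n = 15: C(15, 4) = 1365; 1365 < 3125? YES
  n = 16: C(16, 4) = 1820; 1820 < 3125? YES
  n = 17: C(17, 4) = 2380; 2380 < 3125? YES
  n = 18: C(18, 4) = 3060; 3060 < 3125? YES
  n = 19: C(19, 4) = 3876; 3876 < 3125? NO
  n = 20: C(20, 4) = 4845; 4845 < 3125? NO
  n = 21: C(21, 4) = 5985; 5985 < 3125? NO
The largest n with C(n, 4) < 3125 is n = 18 (where E[X] = 612/625 ≈ 0.97920). Hence R_5(4) > 18, i.e. R_5(4) ≥ 19.

Largest n = 18; hence R_5(4) > 18.


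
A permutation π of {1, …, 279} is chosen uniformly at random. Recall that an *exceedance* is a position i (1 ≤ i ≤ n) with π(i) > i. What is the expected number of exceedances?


Write X = Σ_{i=1}^{279} X_i, where X_i = 1_{π(i) > i}.
For each fixed i, π(i) is uniform over {1, …, 279} (marginal of a uniform permutation), so P[π(i) > i] = (n − i)/n. Summing: Σ_{i=1}^{279} (n − i)/n = (0 + 1 + … + 278)/279 = 279(279 − 1)/(2·279) = (279 − 1)/2.
Hence E[X] = Σ_{i=1}^{279} (279 − i)/279 = 139 ≈ 139.000000.

E[X] = 139 = 139.000000.


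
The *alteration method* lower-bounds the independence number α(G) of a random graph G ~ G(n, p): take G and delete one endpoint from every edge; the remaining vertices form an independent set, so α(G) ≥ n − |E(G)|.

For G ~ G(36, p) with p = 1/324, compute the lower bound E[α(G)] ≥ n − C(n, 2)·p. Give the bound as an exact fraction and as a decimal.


E[|E(G)|] = C(36, 2)·p = 630 · (1/324) = 35/18.
E[α(G)] ≥ n − E[|E(G)|] = 36 − 35/18 = 613/18.
Numerically: ≈ 34.0556.
(This is only a lower bound; the true E[α(G)] may be larger.)

E[α(G)] ≥ 613/18 ≈ 34.0556.


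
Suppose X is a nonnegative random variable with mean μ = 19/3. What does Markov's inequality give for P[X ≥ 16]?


μ = E[X] = 19/3, a = 16.
Markov: P[X ≥ 16] ≤ μ/a = (19/3)/16 = 19/48.
Numerically: ≈ 0.3958.
(Since a = 16 > μ = 6.3333, the bound 19/48 is < 1 and informative.)

P[X ≥ 16] ≤ 19/48 ≈ 0.3958.
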